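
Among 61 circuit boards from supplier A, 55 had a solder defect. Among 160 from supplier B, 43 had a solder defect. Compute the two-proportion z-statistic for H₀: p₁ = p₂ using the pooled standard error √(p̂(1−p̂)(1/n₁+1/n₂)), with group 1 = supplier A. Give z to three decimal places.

p̂₁ = 55/61 = 0.90164, p̂₂ = 43/160 = 0.26875.
Pooling: p̂ = 98/221 = 0.44344.
Pooled SE = √[0.2468008·0.02264344] ≈ 0.074756.
z = 0.63289/0.074756 = 8.466.

z = 8.466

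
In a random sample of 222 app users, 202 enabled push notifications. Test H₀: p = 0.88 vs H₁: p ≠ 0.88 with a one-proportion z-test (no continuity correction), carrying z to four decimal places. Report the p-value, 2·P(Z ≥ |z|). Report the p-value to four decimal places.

p-value = 0.1703

Sample proportion p̂ = 202/222 = 0.90991.
SE₀ = √(0.88·0.12/222) = 0.021810.
z = (p̂ − p₀)/SE = (202/222 − 0.88)/0.021810 ≈ 1.3714.
p-value = 2·P(Z ≥ |z|) with z = 1.3714 → 0.1703.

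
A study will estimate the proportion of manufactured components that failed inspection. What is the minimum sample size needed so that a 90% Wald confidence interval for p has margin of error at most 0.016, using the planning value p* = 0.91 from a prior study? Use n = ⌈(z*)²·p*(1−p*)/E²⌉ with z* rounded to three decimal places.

n = 866

z* = 1.645 at the 90% level.
p*(1−p*) = 0.0819.
Required n before rounding: 2.706025 × 0.0819 / 0.016² = 865.717.
Rounding up, n = 866.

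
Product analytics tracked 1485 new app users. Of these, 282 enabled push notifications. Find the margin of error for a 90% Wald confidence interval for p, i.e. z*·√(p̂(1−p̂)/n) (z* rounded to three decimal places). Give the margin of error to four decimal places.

ME = 0.0167

With x = 282 successes in n = 1485, p̂ = 0.18990.
Standard error of p̂: √(0.153837/1485) = √0.000103594 = 0.010178.
The 90% critical value is z* = 1.645.
Margin of error = z*·SE = 1.645 × 0.010178 = 0.0167.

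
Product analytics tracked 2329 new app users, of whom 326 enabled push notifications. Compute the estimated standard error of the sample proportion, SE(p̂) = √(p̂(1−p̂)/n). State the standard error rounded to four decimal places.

p̂ = 326/2329 = 0.13997.
p̂(1−p̂) = 0.13997·0.86003 = 0.120378.
SE = √(0.120378/2329) = 0.0072.

SE = 0.0072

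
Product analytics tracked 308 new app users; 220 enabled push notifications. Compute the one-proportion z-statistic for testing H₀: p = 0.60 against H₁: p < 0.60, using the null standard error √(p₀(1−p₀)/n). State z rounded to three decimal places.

z = 4.094

Sample proportion p̂ = 220/308 = 0.71429.
Null standard error: √(0.60·0.40/308) = √0.000779221 = 0.027915.
Test statistic: z = 0.11429/0.027915 = 4.094.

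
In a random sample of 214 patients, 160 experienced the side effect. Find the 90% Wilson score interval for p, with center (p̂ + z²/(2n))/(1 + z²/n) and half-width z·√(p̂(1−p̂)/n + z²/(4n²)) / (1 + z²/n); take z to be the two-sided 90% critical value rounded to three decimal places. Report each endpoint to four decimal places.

(0.6959, 0.7932)

Here p̂ = 160/214 = 0.74766 and z = 1.645 (z² = 2.706025).
1 + z²/n = 1.012645.
Center = (0.74766 + 0.006322)/1.012645 = 0.74457.
Radicand: p̂(1−p̂)/n + z²/(4n²) = 0.000881602 + 0.000014772 = 0.000896374.
Half-width = 1.645·√0.000896374/1.012645 = 0.04864.
Interval: 0.74457 ± 0.04864 → (0.6959, 0.7932).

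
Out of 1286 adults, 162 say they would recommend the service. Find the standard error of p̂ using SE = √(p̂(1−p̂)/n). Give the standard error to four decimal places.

SE = 0.0093

The sample proportion is 162/1286 = 0.12597.
p̂(1−p̂) = 0.110102.
SE = √(0.110102/1286) = √0.000085616 = 0.0093.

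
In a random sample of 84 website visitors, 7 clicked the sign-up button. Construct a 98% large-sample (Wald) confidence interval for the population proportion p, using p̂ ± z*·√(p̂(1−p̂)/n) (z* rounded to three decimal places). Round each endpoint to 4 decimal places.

Sample proportion p̂ = 7/84 = 0.08333.
SE = √(p̂(1−p̂)/n) = √(0.076389/84) = 0.030156.
The 98% critical value is z* = 2.326.
Margin = 2.326·0.030156 = 0.07014.
So the interval runs from 0.0132 to 0.1535.

(0.0132, 0.1535)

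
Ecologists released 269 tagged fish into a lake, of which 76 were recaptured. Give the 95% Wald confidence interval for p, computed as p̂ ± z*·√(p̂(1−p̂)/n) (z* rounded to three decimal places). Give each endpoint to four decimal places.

p̂ = 76/269 = 0.28253.
SE = √(p̂(1−p̂)/n) = √(0.202706/269) = 0.027451.
z* = 1.960 at the 95% level.
Margin of error: 1.960 × 0.027451 = 0.05380.
CI: 0.28253 ± 0.05380 = (0.2287, 0.3363).

(0.2287, 0.3363)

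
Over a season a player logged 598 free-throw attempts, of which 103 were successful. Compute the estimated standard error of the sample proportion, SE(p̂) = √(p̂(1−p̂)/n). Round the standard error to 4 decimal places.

SE = 0.0154

p̂ = 103/598 = 0.17224.
p̂(1−p̂) = 0.142573.
Dividing by n and taking the root: √0.000238416 = 0.0154.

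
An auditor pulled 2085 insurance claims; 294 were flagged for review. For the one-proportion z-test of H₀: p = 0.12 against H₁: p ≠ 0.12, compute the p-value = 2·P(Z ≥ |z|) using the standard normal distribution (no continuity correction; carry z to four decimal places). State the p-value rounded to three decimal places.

p-value = 0.003

With x = 294 successes in n = 2085, p̂ = 0.14101.
SE₀ = √(0.12·0.88/2085) = 0.007117.
z = (p̂ − p₀)/SE = (294/2085 − 0.12)/0.007117 ≈ 2.9518.
From the standard normal, 2·P(Z ≥ |z|) = 0.003.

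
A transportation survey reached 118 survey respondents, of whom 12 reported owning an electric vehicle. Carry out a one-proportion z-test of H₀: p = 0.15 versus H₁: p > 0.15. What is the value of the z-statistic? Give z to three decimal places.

The sample proportion is 12/118 = 0.10169.
Null standard error: √(0.15·0.85/118) = √0.001080508 = 0.032871.
Test statistic: z = -0.04831/0.032871 = -1.470.

z = -1.470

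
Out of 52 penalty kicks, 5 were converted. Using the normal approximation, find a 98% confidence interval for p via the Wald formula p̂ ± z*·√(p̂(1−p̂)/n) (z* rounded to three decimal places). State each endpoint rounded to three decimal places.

(0.001, 0.191)

With x = 5 successes in n = 52, p̂ = 0.09615.
SE = √(p̂(1−p̂)/n) = √(0.086908/52) = 0.040882.
z* = 2.326 at the 98% level.
Margin = 2.326·0.040882 = 0.09509.
Interval: 0.09615 ± 0.09509 → (0.001, 0.191).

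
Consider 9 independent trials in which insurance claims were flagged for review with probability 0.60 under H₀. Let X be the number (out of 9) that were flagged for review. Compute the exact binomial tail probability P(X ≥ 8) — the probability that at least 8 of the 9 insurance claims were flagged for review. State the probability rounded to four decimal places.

X ~ Binomial(n=9, p=0.60).
P(X ≥ 8) = C(9,8)·0.60^8·0.40^1 + C(9,9)·0.60^9·0.40^0.
= 0.060466 + 0.010078 = 0.0705.

P = 0.0705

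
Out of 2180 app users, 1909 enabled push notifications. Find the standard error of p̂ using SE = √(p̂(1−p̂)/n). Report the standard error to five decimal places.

SE = 0.00707

The sample proportion is 1909/2180 = 0.87569.
p̂(1−p̂) = 0.108857.
Dividing by n and taking the root: √0.000049934 = 0.00707.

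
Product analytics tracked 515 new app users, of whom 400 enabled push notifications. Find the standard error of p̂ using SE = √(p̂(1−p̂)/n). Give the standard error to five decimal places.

SE = 0.01835

Sample proportion p̂ = 400/515 = 0.77670.
p̂(1−p̂) = 0.173437.
SE = √(0.173437/515) = 0.01835.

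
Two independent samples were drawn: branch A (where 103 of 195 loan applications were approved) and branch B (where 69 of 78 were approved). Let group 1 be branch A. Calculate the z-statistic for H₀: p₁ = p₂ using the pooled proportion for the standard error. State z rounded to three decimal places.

Sample proportions: p̂₁ = 103/195 = 0.52821 and p̂₂ = 69/78 = 0.88462.
Pooled p̂ = (103+69)/(195+78) = 172/273 = 0.63004.
SE = √[p̂(1−p̂)(1/n₁+1/n₂)] = √[0.63004·0.36996·(1/195+1/78)] ≈ 0.064681.
z = -0.35641/0.064681 = -5.510.

z = -5.510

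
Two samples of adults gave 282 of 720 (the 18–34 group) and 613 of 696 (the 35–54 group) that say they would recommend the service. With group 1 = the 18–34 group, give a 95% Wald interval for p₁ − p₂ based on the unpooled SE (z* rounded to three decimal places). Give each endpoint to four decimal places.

(-0.5321, -0.4461)

p̂₁ = 282/720 = 0.39167, p̂₂ = 613/696 = 0.88075; p̂₁ − p̂₂ = -0.48908.
SE = √(0.000330922 + 0.000150908) = √0.000481830 = 0.021951.
The 95% critical value is z* = 1.960. Margin = 1.960·0.021951 = 0.04302.
So the interval runs from -0.5321 to -0.4461.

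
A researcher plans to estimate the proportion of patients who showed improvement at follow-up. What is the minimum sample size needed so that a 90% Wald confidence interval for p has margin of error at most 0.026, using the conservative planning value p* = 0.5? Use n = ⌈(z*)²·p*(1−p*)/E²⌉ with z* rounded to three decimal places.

n = 1001

z* = 1.645 at the 90% level.
p*(1−p*) = 0.2500.
Required n before rounding: 2.706025 × 0.2500 / 0.026² = 1000.749.
Rounding up, n = 1001.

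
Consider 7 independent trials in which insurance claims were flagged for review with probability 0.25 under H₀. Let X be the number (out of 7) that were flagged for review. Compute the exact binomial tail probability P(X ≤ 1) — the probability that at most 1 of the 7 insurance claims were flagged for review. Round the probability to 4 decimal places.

P = 0.4449

X ~ Binomial(n=7, p=0.25).
P(X ≤ 1) = C(7,0)·0.25^0·0.75^7 + C(7,1)·0.25^1·0.75^6.
= 0.133484 + 0.311462 = 0.4449.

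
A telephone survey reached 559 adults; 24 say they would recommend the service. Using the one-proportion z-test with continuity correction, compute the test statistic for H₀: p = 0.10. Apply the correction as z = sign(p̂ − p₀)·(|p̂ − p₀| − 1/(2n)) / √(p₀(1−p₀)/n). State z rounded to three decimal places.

z = -4.427

Sample proportion p̂ = 24/559 = 0.04293. p̂ − p₀ = -0.057066.
Continuity correction 1/(2n) = 1/1118 = 0.000894.
Corrected numerator: |-0.057066| − 0.000894 = 0.056172.
SE₀ = √(0.10·0.90/559) = 0.012689.
z = −0.056172/0.012689 = -4.427.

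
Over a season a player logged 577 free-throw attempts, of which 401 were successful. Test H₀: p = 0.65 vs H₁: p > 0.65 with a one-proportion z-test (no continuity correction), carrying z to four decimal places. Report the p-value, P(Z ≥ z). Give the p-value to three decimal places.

p̂ = 401/577 = 0.69497.
SE₀ = √(0.65·0.35/577) = 0.019857.
z = (p̂ − p₀)/SE = (401/577 − 0.65)/0.019857 ≈ 2.2650.
p-value = P(Z ≥ z) with z = 2.2650 → 0.012.

p-value = 0.012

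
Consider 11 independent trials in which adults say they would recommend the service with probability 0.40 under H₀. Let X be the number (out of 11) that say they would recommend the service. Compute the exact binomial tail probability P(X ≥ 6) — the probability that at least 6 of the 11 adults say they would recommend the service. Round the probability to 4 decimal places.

X is binomial with n = 11 and p = 0.40.
P(X ≥ 6) = Σ_{j=6}^{11} C(11,j)·0.40^j·0.60^{11−j}.
= 0.147149 + 0.070071 + 0.023357 + 0.005190 + 0.000692 + 0.000042 = 0.2465.

P = 0.2465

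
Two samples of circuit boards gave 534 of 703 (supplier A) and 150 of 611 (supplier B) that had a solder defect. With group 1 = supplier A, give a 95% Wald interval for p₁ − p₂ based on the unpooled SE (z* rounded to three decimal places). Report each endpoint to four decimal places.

p̂₁ = 534/703 = 0.75960, p̂₂ = 150/611 = 0.24550; p̂₁ − p̂₂ = 0.51410.
Unpooled SE = √(p̂₁(1−p̂₁)/n₁ + p̂₂(1−p̂₂)/n₂) = √(0.000259754 + 0.000303158) = 0.023726.
The 95% critical value is z* = 1.960. Margin = 1.960·0.023726 = 0.04650.
CI: 0.51410 ± 0.04650 = (0.4676, 0.5606).

(0.4676, 0.5606)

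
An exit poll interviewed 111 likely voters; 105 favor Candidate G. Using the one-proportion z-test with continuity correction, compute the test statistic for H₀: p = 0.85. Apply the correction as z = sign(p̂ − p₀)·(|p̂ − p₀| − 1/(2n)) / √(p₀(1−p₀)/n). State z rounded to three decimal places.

z = 2.698

Sample proportion p̂ = 105/111 = 0.94595. p̂ − p₀ = 0.095946.
Continuity correction 1/(2n) = 1/222 = 0.004505.
Corrected numerator: |0.095946| − 0.004505 = 0.091441.
Null standard error: √(0.85·0.15/111) = √0.001148649 = 0.033892.
z = (+)0.091441/0.033892 = 2.698.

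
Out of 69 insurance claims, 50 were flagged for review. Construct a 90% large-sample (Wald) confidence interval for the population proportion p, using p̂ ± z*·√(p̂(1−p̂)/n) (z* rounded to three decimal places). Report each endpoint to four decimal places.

The sample proportion is 50/69 = 0.72464.
Standard error of p̂: √(0.199538/69) = √0.002891854 = 0.053776.
For 90% confidence, z* = 1.645.
Margin of error: 1.645 × 0.053776 = 0.08846.
So the interval runs from 0.6362 to 0.8131.

(0.6362, 0.8131)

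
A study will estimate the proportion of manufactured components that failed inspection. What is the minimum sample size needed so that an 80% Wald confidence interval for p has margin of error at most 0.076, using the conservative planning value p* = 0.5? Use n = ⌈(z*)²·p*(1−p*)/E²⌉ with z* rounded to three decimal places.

The 80% critical value is z* = 1.282.
p*(1−p*) = 0.2500.
(z*)²·p*(1−p*)/E² = 1.643524·0.2500/0.005776 = 71.136.
Rounding up, n = 72.

n = 72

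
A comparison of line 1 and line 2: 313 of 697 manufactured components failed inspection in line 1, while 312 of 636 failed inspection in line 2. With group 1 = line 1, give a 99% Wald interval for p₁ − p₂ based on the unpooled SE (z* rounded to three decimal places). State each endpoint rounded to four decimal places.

(-0.1119, 0.0289)

p̂₁ = 0.44907, p̂₂ = 0.49057, so the observed difference is -0.04150.
Unpooled SE = √(p̂₁(1−p̂₁)/n₁ + p̂₂(1−p̂₂)/n₂) = √(0.000354958 + 0.000392942) = 0.027348.
The 99% critical value is z* = 2.576. Margin = 2.576·0.027348 = 0.07045.
So the interval runs from -0.1119 to 0.0289.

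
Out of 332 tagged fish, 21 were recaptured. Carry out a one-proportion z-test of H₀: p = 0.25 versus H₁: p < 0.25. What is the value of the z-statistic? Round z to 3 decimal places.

p̂ = 21/332 = 0.06325.
Under H₀, SE = √(p₀(1−p₀)/n) = √(0.25·0.75/332) = √0.000564759 = 0.023765.
z = (0.06325 − 0.25)/0.023765 = -0.18675/0.023765 = -7.858.

z = -7.858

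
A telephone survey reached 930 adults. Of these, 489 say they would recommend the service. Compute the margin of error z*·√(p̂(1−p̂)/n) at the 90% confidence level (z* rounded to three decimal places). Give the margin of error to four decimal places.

ME = 0.0269

Sample proportion p̂ = 489/930 = 0.52581.
Standard error of p̂: √(0.249334/930) = √0.000268101 = 0.016374.
The 90% critical value is z* = 1.645.
Margin of error = z*·SE = 1.645 × 0.016374 = 0.0269.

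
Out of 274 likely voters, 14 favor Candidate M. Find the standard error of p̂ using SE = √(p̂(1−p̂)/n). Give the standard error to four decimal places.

SE = 0.0133

The sample proportion is 14/274 = 0.05109.
p̂(1−p̂) = 0.05109·0.94891 = 0.048480.
SE = √(0.048480/274) = 0.0133.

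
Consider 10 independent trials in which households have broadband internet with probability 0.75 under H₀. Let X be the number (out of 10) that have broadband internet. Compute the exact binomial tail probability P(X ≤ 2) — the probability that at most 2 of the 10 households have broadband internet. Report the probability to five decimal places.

P = 0.00042

X ~ Binomial(n=10, p=0.75).
P(X ≤ 2) = C(10,0)·0.75^0·0.25^10 + C(10,1)·0.75^1·0.25^9 + C(10,2)·0.75^2·0.25^8.
= 0.000001 + 0.000029 + 0.000386 = 0.00042.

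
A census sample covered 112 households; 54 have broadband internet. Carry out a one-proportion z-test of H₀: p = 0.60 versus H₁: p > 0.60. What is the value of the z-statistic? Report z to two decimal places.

The sample proportion is 54/112 = 0.48214.
Under H₀, SE = √(p₀(1−p₀)/n) = √(0.60·0.40/112) = √0.002142857 = 0.046291.
z = (0.48214 − 0.60)/0.046291 = -0.11786/0.046291 = -2.55.

z = -2.55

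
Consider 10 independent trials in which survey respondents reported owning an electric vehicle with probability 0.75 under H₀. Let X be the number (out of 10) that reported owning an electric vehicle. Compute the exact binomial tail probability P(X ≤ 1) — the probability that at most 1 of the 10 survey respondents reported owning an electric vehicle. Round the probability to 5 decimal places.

P = 0.00003

X is binomial with n = 10 and p = 0.75.
P(X ≤ 1) = C(10,0)·0.75^0·0.25^10 + C(10,1)·0.75^1·0.25^9.
= 0.000001 + 0.000029 = 0.00003.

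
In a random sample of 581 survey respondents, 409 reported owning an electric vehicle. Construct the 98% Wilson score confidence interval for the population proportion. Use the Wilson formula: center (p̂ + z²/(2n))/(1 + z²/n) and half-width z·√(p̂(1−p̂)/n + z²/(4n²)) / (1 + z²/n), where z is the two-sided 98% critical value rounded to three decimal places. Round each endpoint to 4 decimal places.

(0.6582, 0.7460)

p̂ = 409/581 = 0.70396; z = 2.326, so z² = 5.410276.
Denominator 1 + z²/n = 1 + 5.410276/581 = 1.009312.
Adjusted center: (0.70396 + z²/(2n))/1.009312 = 0.70208.
Radicand: p̂(1−p̂)/n + z²/(4n²) = 0.000358693 + 0.000004007 = 0.000362700.
Half-width = z·√(radicand)/denom = 2.326·0.019045/1.009312 = 0.04389.
So the interval runs from 0.6582 to 0.7460.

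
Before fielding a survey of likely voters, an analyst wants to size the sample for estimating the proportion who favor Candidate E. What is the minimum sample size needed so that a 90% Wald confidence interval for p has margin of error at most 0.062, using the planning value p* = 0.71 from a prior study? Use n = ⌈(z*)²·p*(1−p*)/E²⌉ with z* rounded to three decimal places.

z* = 1.645 at the 90% level.
p*(1−p*) = 0.2059.
(z*)²·p*(1−p*)/E² = 2.706025·0.2059/0.003844 = 144.946.
Rounding up, n = 145.

n = 145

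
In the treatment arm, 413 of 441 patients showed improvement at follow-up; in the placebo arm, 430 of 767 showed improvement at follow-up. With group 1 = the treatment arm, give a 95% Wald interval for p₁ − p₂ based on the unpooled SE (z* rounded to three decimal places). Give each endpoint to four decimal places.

(0.3340, 0.4177)

p̂₁ = 0.93651, p̂₂ = 0.56063, so the observed difference is 0.37588.
SE = √(0.000134832 + 0.000321153) = √0.000455985 = 0.021354.
z* = 1.960 at the 95% level. Margin = 1.960·0.021354 = 0.04185.
Interval: 0.37588 ± 0.04185 → (0.3340, 0.4177).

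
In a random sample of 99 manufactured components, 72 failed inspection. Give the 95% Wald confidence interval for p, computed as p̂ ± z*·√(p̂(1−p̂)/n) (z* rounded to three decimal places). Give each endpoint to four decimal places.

(0.6395, 0.8150)

p̂ = 72/99 = 0.72727.
SE = √(p̂(1−p̂)/n) = √(0.198347/99) = 0.044761.
The 95% critical value is z* = 1.960.
Margin of error: 1.960 × 0.044761 = 0.08773.
Interval: 0.72727 ± 0.08773 → (0.6395, 0.8150).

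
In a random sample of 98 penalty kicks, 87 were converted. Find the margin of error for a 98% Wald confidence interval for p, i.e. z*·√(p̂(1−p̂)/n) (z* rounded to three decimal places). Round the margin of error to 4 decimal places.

Sample proportion p̂ = 87/98 = 0.88776.
SE(p̂) = √(0.88776·0.11224/98) = 0.031887.
z* = 2.326 at the 98% level.
ME = 2.326·0.031887 = 0.0742.

ME = 0.0742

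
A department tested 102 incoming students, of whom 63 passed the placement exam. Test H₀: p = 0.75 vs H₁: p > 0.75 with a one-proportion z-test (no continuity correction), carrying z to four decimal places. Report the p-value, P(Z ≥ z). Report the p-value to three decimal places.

p-value = 0.999

Sample proportion p̂ = 63/102 = 0.61765.
Under H₀, SE = √(p₀(1−p₀)/n) = √(0.75·0.25/102) = √0.001838235 = 0.042875.
Test statistic (full precision, shown to 4 dp): z = (63/102 − 0.75)/SE₀ ≈ -3.0870.
From the standard normal, P(Z ≥ z) = 0.999.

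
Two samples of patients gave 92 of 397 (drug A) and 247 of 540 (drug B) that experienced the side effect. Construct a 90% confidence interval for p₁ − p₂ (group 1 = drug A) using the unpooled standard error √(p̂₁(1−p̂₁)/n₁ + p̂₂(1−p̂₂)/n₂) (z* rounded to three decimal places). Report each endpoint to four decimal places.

p̂₁ = 92/397 = 0.23174, p̂₂ = 247/540 = 0.45741; p̂₁ − p̂₂ = -0.22567.
SE = √(0.000448452 + 0.000459603) = √0.000908055 = 0.030134.
z* = 1.645 at the 90% level. Margin = 1.645·0.030134 = 0.04957.
Interval: -0.22567 ± 0.04957 → (-0.2752, -0.1761).

(-0.2752, -0.1761)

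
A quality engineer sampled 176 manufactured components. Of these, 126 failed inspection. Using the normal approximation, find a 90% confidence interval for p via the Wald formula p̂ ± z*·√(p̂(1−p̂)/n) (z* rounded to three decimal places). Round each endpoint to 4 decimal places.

(0.6600, 0.7718)

With x = 126 successes in n = 176, p̂ = 0.71591.
Standard error of p̂: √(0.203383/176) = √0.001155587 = 0.033994.
z* = 1.645 at the 90% level.
Margin of error: 1.645 × 0.033994 = 0.05592.
So the interval runs from 0.6600 to 0.7718.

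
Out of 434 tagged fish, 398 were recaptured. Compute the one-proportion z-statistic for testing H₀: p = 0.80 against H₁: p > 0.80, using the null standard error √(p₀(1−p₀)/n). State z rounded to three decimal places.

The sample proportion is 398/434 = 0.91705.
Null standard error: √(0.80·0.20/434) = √0.000368664 = 0.019201.
z = (0.91705 − 0.80)/0.019201 = 0.11705/0.019201 = 6.096.

z = 6.096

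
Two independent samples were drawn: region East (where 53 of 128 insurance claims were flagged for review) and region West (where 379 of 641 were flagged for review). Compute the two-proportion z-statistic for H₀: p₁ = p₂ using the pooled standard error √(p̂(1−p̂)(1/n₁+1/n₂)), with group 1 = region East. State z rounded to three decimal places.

z = -3.689

Sample proportions: p̂₁ = 53/128 = 0.41406 and p̂₂ = 379/641 = 0.59126.
Pooled p̂ = (53+379)/(128+641) = 432/769 = 0.56177.
SE = √[p̂(1−p̂)(1/n₁+1/n₂)] = √[0.56177·0.43823·(1/128+1/641)] ≈ 0.048035.
z = -0.17720/0.048035 = -3.689.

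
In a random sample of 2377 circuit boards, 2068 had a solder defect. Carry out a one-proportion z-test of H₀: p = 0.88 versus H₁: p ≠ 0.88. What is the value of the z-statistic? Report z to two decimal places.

z = -1.50

Sample proportion p̂ = 2068/2377 = 0.87000.
SE₀ = √(0.88·0.12/2377) = 0.006665.
z = (0.87000 − 0.88)/0.006665 = -0.01000/0.006665 = -1.50.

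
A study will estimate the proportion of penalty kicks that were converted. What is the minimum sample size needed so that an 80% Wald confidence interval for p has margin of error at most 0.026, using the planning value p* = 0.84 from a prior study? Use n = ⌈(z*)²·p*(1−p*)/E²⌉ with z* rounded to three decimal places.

z* = 1.282 at the 80% level.
p*(1−p*) = 0.84·0.16 = 0.1344.
(z*)²·p*(1−p*)/E² = 1.643524·0.1344/0.000676 = 326.760.
Rounding up, n = 327.

n = 327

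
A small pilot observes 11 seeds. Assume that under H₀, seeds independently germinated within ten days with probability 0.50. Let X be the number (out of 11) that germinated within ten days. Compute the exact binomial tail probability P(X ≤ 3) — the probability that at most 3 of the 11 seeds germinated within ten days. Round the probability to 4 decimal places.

X is binomial with n = 11 and p = 0.50.
P(X ≤ 3) = C(11,0)·0.50^0·0.50^11 + C(11,1)·0.50^1·0.50^10 + C(11,2)·0.50^2·0.50^9 + C(11,3)·0.50^3·0.50^8.
= 0.000488 + 0.005371 + 0.026855 + 0.080566 = 0.1133.

P = 0.1133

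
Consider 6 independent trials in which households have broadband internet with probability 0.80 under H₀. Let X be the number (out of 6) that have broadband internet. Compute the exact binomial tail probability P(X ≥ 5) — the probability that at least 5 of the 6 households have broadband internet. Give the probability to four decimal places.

X is binomial with n = 6 and p = 0.80.
P(X ≥ 5) = C(6,5)·0.80^5·0.20^1 + C(6,6)·0.80^6·0.20^0.
= 0.393216 + 0.262144 = 0.6554.

P = 0.6554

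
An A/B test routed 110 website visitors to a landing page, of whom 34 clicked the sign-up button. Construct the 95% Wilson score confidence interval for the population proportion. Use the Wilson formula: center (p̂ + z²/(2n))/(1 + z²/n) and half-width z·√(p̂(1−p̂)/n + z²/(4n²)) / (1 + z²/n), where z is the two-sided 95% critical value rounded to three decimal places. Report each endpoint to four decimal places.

p̂ = 34/110 = 0.30909; z = 1.960, so z² = 3.841600.
Denominator 1 + z²/n = 1 + 3.841600/110 = 1.034924.
Adjusted center: (0.30909 + z²/(2n))/1.034924 = 0.31553.
Radicand: p̂(1−p̂)/n + z²/(4n²) = 0.001941397 + 0.000079372 = 0.002020769.
Half-width = 1.960·√0.002020769/1.034924 = 0.08513.
Interval: 0.31553 ± 0.08513 → (0.2304, 0.4007).

(0.2304, 0.4007)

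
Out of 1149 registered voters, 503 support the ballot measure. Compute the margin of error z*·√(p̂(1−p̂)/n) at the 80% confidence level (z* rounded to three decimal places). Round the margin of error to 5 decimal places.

ME = 0.01876

p̂ = 503/1149 = 0.43777.
Standard error of p̂: √(0.246128/1149) = √0.000214210 = 0.014636.
For 80% confidence, z* = 1.282.
So ME = 0.01876.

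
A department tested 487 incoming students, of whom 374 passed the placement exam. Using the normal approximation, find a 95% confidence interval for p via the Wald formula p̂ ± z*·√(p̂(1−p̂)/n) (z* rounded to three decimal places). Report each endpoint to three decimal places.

(0.730, 0.805)

With x = 374 successes in n = 487, p̂ = 0.76797.
Standard error of p̂: √(0.178194/487) = √0.000365901 = 0.019129.
z* = 1.960 at the 95% level.
Margin = 1.960·0.019129 = 0.03749.
Interval: 0.76797 ± 0.03749 → (0.730, 0.805).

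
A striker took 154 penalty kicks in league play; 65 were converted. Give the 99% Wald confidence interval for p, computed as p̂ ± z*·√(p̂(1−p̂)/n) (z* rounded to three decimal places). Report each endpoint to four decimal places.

Sample proportion p̂ = 65/154 = 0.42208.
Standard error of p̂: √(0.243928/154) = √0.001583949 = 0.039799.
z* = 2.576 at the 99% level.
Margin of error: 2.576 × 0.039799 = 0.10252.
CI: 0.42208 ± 0.10252 = (0.3196, 0.5246).

(0.3196, 0.5246)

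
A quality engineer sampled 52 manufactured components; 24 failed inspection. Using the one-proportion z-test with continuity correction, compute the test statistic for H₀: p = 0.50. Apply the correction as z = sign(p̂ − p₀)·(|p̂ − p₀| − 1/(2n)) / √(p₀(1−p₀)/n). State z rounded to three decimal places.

z = -0.416

The sample proportion is 24/52 = 0.46154. p̂ − p₀ = -0.038462.
Continuity correction 1/(2n) = 1/104 = 0.009615.
Corrected numerator: |-0.038462| − 0.009615 = 0.028847.
SE₀ = √(0.50·0.50/52) = 0.069338.
z = (−)0.028847/0.069338 = -0.416.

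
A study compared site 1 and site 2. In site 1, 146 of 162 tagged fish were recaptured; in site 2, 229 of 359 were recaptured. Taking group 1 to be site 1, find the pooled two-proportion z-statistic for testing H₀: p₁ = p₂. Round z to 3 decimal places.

p̂₁ = 146/162 = 0.90123, p̂₂ = 229/359 = 0.63788.
Pooled p̂ = (146+229)/(162+359) = 375/521 = 0.71977.
Pooled SE = √[0.2017013·0.00895835] ≈ 0.042508.
z = (p̂₁ − p̂₂)/SE = (0.90123 − 0.63788)/0.042508 = 0.26335/0.042508 = 6.195.

z = 6.195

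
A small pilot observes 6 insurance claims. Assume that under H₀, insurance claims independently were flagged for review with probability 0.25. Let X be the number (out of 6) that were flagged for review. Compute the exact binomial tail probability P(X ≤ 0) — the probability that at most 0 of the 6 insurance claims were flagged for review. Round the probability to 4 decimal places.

X is binomial with n = 6 and p = 0.25.
P(X ≤ 0) = C(6,0)·0.25^0·0.75^6.
= 0.177979 = 0.1780.

P = 0.1780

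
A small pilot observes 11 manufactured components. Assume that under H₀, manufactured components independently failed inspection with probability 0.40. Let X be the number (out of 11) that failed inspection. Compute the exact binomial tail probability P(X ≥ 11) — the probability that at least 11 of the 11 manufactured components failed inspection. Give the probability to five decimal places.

X is binomial with n = 11 and p = 0.40.
P(X ≥ 11) = C(11,11)·0.40^11·0.60^0.
= 0.000042 = 0.00004.

P = 0.00004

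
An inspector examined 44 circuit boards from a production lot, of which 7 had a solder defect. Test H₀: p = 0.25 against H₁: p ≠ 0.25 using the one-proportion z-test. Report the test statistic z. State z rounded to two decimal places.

z = -1.39

Sample proportion p̂ = 7/44 = 0.15909.
Null standard error: √(0.25·0.75/44) = √0.004261364 = 0.065279.
Test statistic: z = -0.09091/0.065279 = -1.39.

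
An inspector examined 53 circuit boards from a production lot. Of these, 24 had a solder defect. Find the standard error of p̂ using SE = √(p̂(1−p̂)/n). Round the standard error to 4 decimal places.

SE = 0.0684

With x = 24 successes in n = 53, p̂ = 0.45283.
p̂(1−p̂) = 0.247775.
SE = √(0.247775/53) = 0.0684.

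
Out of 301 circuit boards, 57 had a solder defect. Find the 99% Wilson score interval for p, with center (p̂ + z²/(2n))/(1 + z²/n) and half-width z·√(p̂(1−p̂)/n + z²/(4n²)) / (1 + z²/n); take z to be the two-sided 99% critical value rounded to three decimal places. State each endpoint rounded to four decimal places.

Here p̂ = 57/301 = 0.18937 and z = 2.576 (z² = 6.635776).
1 + z²/n = 1.022046.
Adjusted center: (0.18937 + z²/(2n))/1.022046 = 0.19607.
Radicand: p̂(1−p̂)/n + z²/(4n²) = 0.000509994 + 0.000018310 = 0.000528304.
Half-width = z·√(radicand)/denom = 2.576·0.022985/1.022046 = 0.05793.
CI: 0.19607 ± 0.05793 = (0.1381, 0.2540).

(0.1381, 0.2540)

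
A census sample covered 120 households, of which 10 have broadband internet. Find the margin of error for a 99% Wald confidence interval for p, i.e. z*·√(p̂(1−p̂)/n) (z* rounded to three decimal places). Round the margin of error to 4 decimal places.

ME = 0.0650

With x = 10 successes in n = 120, p̂ = 0.08333.
SE = √(p̂(1−p̂)/n) = √(0.076389/120) = 0.025230.
The 99% critical value is z* = 2.576.
So ME = 0.0650.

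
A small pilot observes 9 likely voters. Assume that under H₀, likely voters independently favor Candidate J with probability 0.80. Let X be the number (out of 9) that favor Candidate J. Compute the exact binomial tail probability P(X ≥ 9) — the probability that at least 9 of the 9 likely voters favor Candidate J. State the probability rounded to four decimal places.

P = 0.1342

X ~ Binomial(n=9, p=0.80).
P(X ≥ 9) = C(9,9)·0.80^9·0.20^0.
= 0.134218 = 0.1342.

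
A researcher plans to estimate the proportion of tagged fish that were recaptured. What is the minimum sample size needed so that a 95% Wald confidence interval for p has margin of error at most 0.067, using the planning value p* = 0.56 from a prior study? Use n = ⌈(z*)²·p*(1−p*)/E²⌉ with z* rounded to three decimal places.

z* = 1.960 at the 95% level.
p*(1−p*) = 0.2464.
Required n before rounding: 3.841600 × 0.2464 / 0.067² = 210.864.
⌈210.864⌉ = 211.

n = 211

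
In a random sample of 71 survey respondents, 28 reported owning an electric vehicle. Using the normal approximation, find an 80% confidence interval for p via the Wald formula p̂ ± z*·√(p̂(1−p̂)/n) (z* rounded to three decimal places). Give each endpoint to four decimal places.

The sample proportion is 28/71 = 0.39437.
SE(p̂) = √(0.39437·0.60563/71) = 0.058000.
The 80% critical value is z* = 1.282.
Margin = 1.282·0.058000 = 0.07436.
Interval: 0.39437 ± 0.07436 → (0.3200, 0.4687).

(0.3200, 0.4687)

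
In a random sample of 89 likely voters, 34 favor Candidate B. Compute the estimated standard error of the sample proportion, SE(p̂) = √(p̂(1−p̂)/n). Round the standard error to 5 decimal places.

p̂ = 34/89 = 0.38202.
p̂(1−p̂) = 0.38202·0.61798 = 0.236081.
SE = √(0.236081/89) = 0.05150.

SE = 0.05150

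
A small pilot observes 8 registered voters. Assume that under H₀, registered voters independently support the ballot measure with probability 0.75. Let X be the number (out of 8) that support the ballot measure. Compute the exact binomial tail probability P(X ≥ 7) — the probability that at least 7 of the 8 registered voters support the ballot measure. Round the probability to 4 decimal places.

X ~ Binomial(n=8, p=0.75).
P(X ≥ 7) = C(8,7)·0.75^7·0.25^1 + C(8,8)·0.75^8·0.25^0.
= 0.266968 + 0.100113 = 0.3671.

P = 0.3671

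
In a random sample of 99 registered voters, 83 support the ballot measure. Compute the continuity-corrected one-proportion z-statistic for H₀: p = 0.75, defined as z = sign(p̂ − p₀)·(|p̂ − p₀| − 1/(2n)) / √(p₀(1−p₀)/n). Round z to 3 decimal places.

z = 1.915

With x = 83 successes in n = 99, p̂ = 0.83838. p̂ − p₀ = 0.088384.
1/(2n) = 0.005051.
Corrected numerator: |0.088384| − 0.005051 = 0.083333.
SE₀ = √(0.75·0.25/99) = 0.043519.
z = (+)0.083333/0.043519 = 1.915.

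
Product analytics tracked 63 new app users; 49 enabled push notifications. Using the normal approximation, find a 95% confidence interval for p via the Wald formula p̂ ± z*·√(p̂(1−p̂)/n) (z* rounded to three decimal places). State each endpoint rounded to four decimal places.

(0.6751, 0.8804)

The sample proportion is 49/63 = 0.77778.
SE = √(p̂(1−p̂)/n) = √(0.172840/63) = 0.052378.
The 95% critical value is z* = 1.960.
Margin = 1.960·0.052378 = 0.10266.
CI: 0.77778 ± 0.10266 = (0.6751, 0.8804).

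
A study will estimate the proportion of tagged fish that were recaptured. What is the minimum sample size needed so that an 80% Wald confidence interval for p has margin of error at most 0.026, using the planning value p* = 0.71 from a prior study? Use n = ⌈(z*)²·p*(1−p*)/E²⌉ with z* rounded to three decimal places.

n = 501

z* = 1.282 at the 80% level.
p*(1−p*) = 0.2059.
Required n before rounding: 1.643524 × 0.2059 / 0.026² = 500.594.
Rounding up, n = 501.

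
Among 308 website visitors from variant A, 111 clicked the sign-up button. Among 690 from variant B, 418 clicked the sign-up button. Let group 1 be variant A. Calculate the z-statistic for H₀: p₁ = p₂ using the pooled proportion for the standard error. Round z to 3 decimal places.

Sample proportions: p̂₁ = 111/308 = 0.36039 and p̂₂ = 418/690 = 0.60580.
Pooled p̂ = (111+418)/(308+690) = 529/998 = 0.53006.
SE = √[p̂(1−p̂)(1/n₁+1/n₂)] = √[0.53006·0.46994·(1/308+1/690)] ≈ 0.034202.
z = (p̂₁ − p̂₂)/SE = (0.36039 − 0.60580)/0.034202 = -0.24541/0.034202 = -7.175.

z = -7.175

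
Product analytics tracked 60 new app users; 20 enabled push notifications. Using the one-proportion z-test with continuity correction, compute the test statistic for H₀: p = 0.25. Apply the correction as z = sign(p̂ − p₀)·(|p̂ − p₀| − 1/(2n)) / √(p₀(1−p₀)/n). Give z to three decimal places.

z = 1.342

With x = 20 successes in n = 60, p̂ = 0.33333. p̂ − p₀ = 0.083333.
Continuity correction 1/(2n) = 1/120 = 0.008333.
Corrected numerator: |0.083333| − 0.008333 = 0.075000.
Null standard error: √(0.25·0.75/60) = √0.003125000 = 0.055902.
z = +0.075000/0.055902 = 1.342.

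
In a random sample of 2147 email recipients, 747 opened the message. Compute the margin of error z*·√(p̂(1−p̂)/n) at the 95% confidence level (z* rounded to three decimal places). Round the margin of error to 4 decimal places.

p̂ = 747/2147 = 0.34793.
SE = √(p̂(1−p̂)/n) = √(0.226874/2147) = 0.010280.
For 95% confidence, z* = 1.960.
So ME = 0.0201.

ME = 0.0201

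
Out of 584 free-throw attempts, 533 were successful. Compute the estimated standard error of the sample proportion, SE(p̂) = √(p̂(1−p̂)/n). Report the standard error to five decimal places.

SE = 0.01168

With x = 533 successes in n = 584, p̂ = 0.91267.
p̂(1−p̂) = 0.91267·0.08733 = 0.079703.
SE = √(0.079703/584) = 0.01168.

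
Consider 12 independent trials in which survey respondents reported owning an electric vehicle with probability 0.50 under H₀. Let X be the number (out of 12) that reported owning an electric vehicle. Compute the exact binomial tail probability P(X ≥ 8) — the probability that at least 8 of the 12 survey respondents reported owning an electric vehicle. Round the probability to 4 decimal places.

X ~ Binomial(n=12, p=0.50).
P(X ≥ 8) = Σ_{j=8}^{12} C(12,j)·0.50^j·0.50^{12−j}.
= 0.120850 + 0.053711 + 0.016113 + 0.002930 + 0.000244 = 0.1938.

P = 0.1938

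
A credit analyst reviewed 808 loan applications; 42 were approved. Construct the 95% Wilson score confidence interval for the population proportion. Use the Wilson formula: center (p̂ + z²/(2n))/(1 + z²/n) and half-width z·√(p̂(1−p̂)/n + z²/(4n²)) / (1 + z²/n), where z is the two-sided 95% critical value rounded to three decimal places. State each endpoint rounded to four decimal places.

(0.0387, 0.0695)

p̂ = 42/808 = 0.05198; z = 1.960, so z² = 3.841600.
Denominator 1 + z²/n = 1 + 3.841600/808 = 1.004754.
Adjusted center: (0.05198 + z²/(2n))/1.004754 = 0.05410.
Radicand: p̂(1−p̂)/n + z²/(4n²) = 0.000060988 + 0.000001471 = 0.000062459.
Half-width = z·√(radicand)/denom = 1.960·0.007903/1.004754 = 0.01542.
So the interval runs from 0.0387 to 0.0695.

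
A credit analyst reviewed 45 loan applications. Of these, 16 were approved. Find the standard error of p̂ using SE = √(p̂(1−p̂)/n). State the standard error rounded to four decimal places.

SE = 0.0714

Sample proportion p̂ = 16/45 = 0.35556.
p̂(1−p̂) = 0.35556·0.64444 = 0.229137.
SE = √(0.229137/45) = 0.0714.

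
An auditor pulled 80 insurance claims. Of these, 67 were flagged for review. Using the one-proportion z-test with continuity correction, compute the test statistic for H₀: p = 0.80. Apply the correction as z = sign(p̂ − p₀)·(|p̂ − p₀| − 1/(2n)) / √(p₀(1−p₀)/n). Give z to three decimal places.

z = 0.699

The sample proportion is 67/80 = 0.83750. p̂ − p₀ = 0.037500.
Continuity correction 1/(2n) = 1/160 = 0.006250.
Corrected numerator: |0.037500| − 0.006250 = 0.031250.
SE₀ = √(0.80·0.20/80) = 0.044721.
z = +0.031250/0.044721 = 0.699.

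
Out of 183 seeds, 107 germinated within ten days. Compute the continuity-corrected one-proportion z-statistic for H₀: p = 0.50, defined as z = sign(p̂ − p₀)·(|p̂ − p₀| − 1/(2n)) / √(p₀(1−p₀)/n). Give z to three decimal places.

The sample proportion is 107/183 = 0.58470. p̂ − p₀ = 0.084699.
Continuity correction 1/(2n) = 1/366 = 0.002732.
Corrected numerator: |0.084699| − 0.002732 = 0.081967.
Null standard error: √(0.50·0.50/183) = √0.001366120 = 0.036961.
z = (+)0.081967/0.036961 = 2.218.

z = 2.218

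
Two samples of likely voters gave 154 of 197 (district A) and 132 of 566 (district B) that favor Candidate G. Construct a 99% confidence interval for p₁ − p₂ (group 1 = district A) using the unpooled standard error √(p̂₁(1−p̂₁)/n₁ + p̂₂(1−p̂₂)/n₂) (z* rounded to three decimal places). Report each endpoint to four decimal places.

(0.4599, 0.6371)

p̂₁ = 0.78173, p̂₂ = 0.23322, so the observed difference is 0.54851.
SE = √(0.000866145 + 0.000315947) = √0.001182092 = 0.034382.
For 99% confidence, z* = 2.576. Margin of error = 0.08857.
So the interval runs from 0.4599 to 0.6371.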